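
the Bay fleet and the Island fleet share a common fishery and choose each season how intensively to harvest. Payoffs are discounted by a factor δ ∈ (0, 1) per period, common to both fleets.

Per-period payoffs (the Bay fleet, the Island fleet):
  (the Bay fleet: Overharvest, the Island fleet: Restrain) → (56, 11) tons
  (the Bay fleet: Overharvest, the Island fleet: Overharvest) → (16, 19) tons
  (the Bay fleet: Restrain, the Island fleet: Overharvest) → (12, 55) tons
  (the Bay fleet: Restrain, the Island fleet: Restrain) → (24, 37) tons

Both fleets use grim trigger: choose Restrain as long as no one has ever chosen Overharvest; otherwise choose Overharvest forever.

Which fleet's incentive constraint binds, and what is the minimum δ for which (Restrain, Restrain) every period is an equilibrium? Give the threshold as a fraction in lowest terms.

For the Bay fleet: deviation gain 56−24 = 32, per-period punishment loss 24−16 = 8. IC gives δ ≥ 32/40 = 4/5.
For the Island fleet: gain 18, loss 18 per period, so δ ≥ 18/36 = 1/2.
The tighter constraint is the Bay fleet's, so cooperation needs δ ≥ 4/5.

the Bay fleet; δ ≥ 4/5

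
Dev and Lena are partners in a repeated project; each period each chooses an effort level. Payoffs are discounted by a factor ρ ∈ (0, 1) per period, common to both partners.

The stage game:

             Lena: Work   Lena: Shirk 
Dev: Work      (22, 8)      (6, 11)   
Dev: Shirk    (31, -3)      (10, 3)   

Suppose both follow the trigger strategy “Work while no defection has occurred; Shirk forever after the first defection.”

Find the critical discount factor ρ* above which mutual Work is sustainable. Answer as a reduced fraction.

Dev: cooperation gives 22 each period; deviation gives 31 once then 10 forever.
  22/(1−ρ) ≥ 31 + 10ρ/(1−ρ) ⇒ ρ ≥ 9/21 = 3/7.
Lena: cooperation gives 8 each period; deviation gives 11 once then 3 forever.
  ρ ≥ 3/8.
Both must hold, so the binding constraint is Dev's: ρ ≥ 3/7.

3/7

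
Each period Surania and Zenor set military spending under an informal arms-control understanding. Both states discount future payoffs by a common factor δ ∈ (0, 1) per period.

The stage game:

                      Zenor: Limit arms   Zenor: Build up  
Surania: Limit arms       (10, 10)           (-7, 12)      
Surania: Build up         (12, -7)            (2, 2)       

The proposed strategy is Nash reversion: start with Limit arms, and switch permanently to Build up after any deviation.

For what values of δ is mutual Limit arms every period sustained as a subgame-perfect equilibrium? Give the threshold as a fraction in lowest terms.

10/(1−δ) ≥ 12 + 2δ/(1−δ)
10 ≥ 12 − 10δ
δ ≥ 2/10 = 1/5.

1/5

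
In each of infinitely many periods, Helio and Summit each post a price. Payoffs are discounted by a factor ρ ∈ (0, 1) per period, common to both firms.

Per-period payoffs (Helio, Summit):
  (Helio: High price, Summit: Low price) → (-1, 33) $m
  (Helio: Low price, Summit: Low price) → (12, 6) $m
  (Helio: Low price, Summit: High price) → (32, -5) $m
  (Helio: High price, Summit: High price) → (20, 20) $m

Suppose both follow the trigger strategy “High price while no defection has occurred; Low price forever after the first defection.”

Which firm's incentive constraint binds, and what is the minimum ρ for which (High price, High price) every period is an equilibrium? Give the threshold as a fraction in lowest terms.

Helio; ρ ≥ 3/5

Helio's threshold: (32−20)/(32−12) = 3/5.
Summit's threshold: (33−20)/(33−6) = 13/27.
3/5 > 13/27, so Helio binds and ρ* = 3/5.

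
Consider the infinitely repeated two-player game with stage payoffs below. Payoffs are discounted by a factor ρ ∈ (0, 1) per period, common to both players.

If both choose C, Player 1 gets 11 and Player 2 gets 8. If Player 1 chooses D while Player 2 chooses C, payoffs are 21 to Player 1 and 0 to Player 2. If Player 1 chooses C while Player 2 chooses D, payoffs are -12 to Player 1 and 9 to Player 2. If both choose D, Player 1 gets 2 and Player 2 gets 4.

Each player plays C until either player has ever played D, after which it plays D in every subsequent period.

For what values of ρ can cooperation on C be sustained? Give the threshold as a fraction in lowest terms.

10/19

For Player 1: deviation gain 21−11 = 10, per-period punishment loss 11−2 = 9. IC gives ρ ≥ 10/19.
For Player 2: gain 1, loss 4 per period, so ρ ≥ 1/5.
The tighter constraint is Player 1's, so cooperation needs ρ ≥ 10/19.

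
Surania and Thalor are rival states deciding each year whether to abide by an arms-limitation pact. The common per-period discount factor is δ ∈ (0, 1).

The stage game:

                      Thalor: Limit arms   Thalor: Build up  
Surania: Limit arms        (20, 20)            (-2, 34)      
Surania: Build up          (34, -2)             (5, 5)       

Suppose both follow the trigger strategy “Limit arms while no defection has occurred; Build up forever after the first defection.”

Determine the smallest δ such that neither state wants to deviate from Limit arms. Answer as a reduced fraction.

14/29

Cooperation forever yields 20 each period: 20/(1−δ).
Deviating yields 34 once, then 5 forever: 34 + 5δ/(1−δ).
No profitable deviation requires 20/(1−δ) ≥ 34 + 5δ/(1−δ).
Multiplying by (1−δ): 20 ≥ 34(1−δ) + 5δ = 34 − 29δ.
So 29δ ≥ 14, i.e. δ ≥ 14/29.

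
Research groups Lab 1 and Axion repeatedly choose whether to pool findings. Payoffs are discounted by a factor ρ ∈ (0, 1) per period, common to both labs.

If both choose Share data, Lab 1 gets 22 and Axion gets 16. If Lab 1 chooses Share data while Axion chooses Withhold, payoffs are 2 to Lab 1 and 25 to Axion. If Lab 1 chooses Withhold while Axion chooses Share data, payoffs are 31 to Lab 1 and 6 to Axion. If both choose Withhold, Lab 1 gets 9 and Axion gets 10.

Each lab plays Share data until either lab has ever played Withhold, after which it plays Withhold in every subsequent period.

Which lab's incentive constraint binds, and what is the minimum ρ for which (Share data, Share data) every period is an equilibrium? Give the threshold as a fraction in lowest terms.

For Lab 1: deviation gain 31−22 = 9, per-period punishment loss 22−9 = 13. IC gives ρ ≥ 9/22.
For Axion: gain 9, loss 6 per period, so ρ ≥ 9/15 = 3/5.
The tighter constraint is Axion's, so cooperation needs ρ ≥ 3/5.

Axion; ρ ≥ 3/5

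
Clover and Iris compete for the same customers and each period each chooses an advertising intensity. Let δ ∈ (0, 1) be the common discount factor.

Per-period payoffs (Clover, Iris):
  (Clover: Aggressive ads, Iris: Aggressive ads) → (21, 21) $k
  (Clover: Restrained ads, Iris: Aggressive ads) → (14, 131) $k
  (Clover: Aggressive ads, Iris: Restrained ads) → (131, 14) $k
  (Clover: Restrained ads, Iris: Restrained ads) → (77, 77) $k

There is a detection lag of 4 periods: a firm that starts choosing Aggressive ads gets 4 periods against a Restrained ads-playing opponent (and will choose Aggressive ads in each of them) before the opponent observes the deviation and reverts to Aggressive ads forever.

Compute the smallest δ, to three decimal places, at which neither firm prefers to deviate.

The best deviation is to choose Aggressive ads for all 4 undetected periods, earning 131 each, then 21 forever once detected.
Deviation value: 131(1−δ^4)/(1−δ) + 21δ^4/(1−δ); cooperation value: 77/(1−δ).
IC: 77 ≥ 131(1−δ^4) + 21δ^4 = 131 − 110δ^4.
So δ^4 ≥ 54/110 = 27/55, giving δ ≥ (27/55)^(1/4) ≈ 0.837.

0.837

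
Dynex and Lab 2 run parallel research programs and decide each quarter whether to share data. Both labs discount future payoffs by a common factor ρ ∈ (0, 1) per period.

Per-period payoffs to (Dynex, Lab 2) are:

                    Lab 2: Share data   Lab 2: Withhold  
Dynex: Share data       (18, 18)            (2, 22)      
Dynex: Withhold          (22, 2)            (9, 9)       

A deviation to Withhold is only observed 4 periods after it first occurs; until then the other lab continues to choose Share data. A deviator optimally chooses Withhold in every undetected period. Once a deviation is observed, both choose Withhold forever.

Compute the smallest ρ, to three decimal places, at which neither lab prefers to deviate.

A deviator earns 22 for 4 periods, then 9 forever; cooperating earns 18 forever. Multiplying the IC by (1−ρ):
18 ≥ 22(1−ρ^4) + 9ρ^4, so 13·ρ^4 ≥ 4 and ρ^4 ≥ 4/13.
ρ ≥ (4/13)^(1/4) ≈ 0.745.

0.745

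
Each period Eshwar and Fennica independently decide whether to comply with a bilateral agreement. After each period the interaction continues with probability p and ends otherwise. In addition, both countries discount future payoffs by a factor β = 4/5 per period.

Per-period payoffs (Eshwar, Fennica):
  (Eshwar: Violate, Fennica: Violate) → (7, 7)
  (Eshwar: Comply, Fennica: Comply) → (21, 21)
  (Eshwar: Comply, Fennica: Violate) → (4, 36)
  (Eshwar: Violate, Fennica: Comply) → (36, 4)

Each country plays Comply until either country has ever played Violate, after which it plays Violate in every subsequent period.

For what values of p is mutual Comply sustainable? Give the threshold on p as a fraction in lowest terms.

Expected continuation weight on next period's payoff is β·p = 4/5·p, which plays the role of the discount factor.
Cooperation requires 4/5·p ≥ (36−21)/(36−7) = 15/29, hence p ≥ 75/116.

75/116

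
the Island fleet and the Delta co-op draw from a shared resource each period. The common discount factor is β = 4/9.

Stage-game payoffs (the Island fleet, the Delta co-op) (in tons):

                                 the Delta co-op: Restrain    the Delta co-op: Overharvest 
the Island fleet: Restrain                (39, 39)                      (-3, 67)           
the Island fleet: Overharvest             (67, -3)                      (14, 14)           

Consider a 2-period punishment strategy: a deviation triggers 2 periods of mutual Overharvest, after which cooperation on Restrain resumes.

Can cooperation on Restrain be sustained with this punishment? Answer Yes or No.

No

IC: β+…+β^2 ≥ (67−39)/(39−14) = 28/25.
At β = 4/9: partial sum = 0.6420 < 1.1200. Cooperation not sustainable.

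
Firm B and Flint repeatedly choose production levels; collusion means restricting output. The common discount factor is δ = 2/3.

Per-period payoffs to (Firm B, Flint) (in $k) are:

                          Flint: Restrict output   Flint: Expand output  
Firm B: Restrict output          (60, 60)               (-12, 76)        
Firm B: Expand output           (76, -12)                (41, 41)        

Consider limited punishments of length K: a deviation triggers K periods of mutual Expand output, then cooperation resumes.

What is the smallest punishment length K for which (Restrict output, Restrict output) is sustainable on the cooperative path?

No profitable deviation requires (60−41)(δ+…+δ^K) ≥ 76−60, i.e. δ+…+δ^K ≥ 16/19 ≈ 0.8421.
With δ = 2/3, the partial sums are K=1: 0.6667, K=2: 1.1111.
K = 2 is the first length at which the sum reaches 0.8421.

2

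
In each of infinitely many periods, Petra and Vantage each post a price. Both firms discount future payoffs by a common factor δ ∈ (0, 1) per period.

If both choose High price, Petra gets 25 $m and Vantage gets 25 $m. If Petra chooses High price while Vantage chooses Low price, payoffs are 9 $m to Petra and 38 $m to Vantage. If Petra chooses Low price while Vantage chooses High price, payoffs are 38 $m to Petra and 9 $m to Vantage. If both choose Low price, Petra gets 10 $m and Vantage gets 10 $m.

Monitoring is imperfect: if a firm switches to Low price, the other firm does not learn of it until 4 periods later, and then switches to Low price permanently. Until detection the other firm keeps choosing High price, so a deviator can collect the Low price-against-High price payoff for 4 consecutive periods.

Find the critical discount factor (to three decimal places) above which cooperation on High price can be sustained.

A deviator earns 38 for 4 periods, then 10 forever; cooperating earns 25 forever. Multiplying the IC by (1−δ):
25 ≥ 38(1−δ^4) + 10δ^4, so 28·δ^4 ≥ 13 and δ^4 ≥ 13/28.
δ ≥ (13/28)^(1/4) ≈ 0.825.

0.825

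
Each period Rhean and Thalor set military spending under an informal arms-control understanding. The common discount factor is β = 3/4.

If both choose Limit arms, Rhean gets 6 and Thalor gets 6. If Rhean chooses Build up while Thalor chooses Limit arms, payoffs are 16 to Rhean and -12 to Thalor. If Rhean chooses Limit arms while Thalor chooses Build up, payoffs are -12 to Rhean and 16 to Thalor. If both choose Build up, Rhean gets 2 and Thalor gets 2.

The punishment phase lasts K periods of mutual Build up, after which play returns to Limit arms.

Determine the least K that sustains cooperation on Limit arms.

IC: β(1−β^K)/(1−β) ≥ (16−6)/(6−2) = 5/2.
With β = 3/4: need 1 − β^K ≥ 5/2·(1−3/4)/(3/4), i.e. β^K ≤ 0.1667.
Since (3/4)^6 = 0.1780 and (3/4)^7 = 0.1335, the smallest such K is 7.

7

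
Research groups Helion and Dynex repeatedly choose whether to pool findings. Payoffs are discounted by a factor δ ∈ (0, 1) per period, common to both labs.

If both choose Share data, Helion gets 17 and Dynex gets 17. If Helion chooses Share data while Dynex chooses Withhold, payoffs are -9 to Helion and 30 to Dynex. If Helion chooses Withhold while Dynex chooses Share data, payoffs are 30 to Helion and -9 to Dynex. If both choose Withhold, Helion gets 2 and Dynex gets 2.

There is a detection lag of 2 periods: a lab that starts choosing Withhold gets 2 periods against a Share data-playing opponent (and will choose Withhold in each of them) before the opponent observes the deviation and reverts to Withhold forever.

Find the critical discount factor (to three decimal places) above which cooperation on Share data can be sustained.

Deviating for the 2 undetected periods gains 30−17 = 13 per period over cooperation, then loses 17−2 = 15 per period forever once punishment starts.
Gain: 13(1 + δ + … + δ^1); loss: 15·δ^2/(1−δ).
No profitable deviation ⇔ 13(1−δ^2) ≤ 15·δ^2, i.e. δ^2 ≥ 13/(13+15) = 13/28.
Hence δ ≥ (13/28)^(1/2) ≈ 0.681.

0.681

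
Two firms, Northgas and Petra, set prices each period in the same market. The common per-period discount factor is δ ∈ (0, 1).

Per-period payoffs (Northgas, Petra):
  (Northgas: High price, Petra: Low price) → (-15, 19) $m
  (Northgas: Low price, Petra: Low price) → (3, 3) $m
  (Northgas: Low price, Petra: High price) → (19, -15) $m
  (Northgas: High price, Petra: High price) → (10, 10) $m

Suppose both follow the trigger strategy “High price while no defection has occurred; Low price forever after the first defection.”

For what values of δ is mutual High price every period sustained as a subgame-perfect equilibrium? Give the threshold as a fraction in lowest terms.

10/(1−δ) ≥ 19 + 3δ/(1−δ)
10 ≥ 19 − 16δ
δ ≥ 9/16.

9/16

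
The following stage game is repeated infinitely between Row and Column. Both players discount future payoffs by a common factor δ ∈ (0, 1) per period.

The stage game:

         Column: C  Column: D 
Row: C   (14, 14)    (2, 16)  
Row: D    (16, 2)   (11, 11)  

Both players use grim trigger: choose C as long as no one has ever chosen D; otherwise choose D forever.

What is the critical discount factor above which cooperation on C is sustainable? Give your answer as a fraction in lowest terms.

2/5

14/(1−δ) ≥ 16 + 11δ/(1−δ)
14 ≥ 16 − 5δ
δ ≥ 2/5.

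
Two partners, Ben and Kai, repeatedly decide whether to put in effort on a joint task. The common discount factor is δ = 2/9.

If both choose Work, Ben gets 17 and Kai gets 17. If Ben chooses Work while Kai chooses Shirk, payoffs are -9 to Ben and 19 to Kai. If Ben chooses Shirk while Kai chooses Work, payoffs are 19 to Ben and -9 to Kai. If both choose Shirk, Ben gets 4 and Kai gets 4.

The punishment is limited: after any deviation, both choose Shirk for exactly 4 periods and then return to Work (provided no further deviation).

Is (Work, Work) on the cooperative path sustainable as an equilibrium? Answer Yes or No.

IC: δ+…+δ^4 ≥ (19−17)/(17−4) = 2/13.
At δ = 2/9: partial sum = 0.2850 ≥ 0.1538. Cooperation sustainable.

Yes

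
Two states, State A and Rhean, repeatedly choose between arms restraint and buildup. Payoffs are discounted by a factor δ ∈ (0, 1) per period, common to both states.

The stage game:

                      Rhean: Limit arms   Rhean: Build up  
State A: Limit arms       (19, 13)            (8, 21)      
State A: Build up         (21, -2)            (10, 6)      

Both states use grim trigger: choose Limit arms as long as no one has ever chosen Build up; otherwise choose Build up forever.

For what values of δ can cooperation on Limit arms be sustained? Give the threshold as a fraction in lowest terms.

For State A: deviation gain 21−19 = 2, per-period punishment loss 19−10 = 9. IC gives δ ≥ 2/11.
For Rhean: gain 8, loss 7 per period, so δ ≥ 8/15.
The tighter constraint is Rhean's, so cooperation needs δ ≥ 8/15.

8/15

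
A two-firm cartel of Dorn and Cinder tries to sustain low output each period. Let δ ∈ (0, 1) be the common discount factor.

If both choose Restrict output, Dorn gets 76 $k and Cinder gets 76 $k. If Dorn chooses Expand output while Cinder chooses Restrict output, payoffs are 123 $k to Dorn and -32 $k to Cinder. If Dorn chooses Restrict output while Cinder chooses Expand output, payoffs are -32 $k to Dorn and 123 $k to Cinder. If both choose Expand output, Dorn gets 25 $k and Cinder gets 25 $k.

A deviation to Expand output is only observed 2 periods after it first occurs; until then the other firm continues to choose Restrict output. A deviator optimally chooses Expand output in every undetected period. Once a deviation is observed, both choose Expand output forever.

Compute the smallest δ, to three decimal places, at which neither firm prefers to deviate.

A deviator earns 123 for 2 periods, then 25 forever; cooperating earns 76 forever. Multiplying the IC by (1−δ):
76 ≥ 123(1−δ^2) + 25δ^2, so 98·δ^2 ≥ 47 and δ^2 ≥ 47/98.
δ ≥ (47/98)^(1/2) ≈ 0.693.

0.693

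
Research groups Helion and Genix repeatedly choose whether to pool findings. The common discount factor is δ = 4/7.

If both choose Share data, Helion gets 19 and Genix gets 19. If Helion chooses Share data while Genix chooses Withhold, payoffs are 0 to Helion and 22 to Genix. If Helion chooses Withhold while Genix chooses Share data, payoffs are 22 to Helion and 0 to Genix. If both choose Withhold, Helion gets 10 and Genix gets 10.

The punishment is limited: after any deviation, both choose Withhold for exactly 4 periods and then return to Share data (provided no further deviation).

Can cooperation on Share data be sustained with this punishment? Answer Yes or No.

Comparing payoff streams over the 5 periods until play realigns: cooperate → 19(1+δ+…+δ^4); deviate → 22 + 10(δ+…+δ^4).
Cooperation is sustained iff (19−10)(δ+…+δ^4) ≥ 22−19.
δ+…+δ^4 = 4/7·(1−(4/7)^4)/(1−4/7) = 1.1912, and (22−19)/(19−10) = 0.3333.
1.1912 ≥ 0.3333, so cooperation is sustainable.

Yes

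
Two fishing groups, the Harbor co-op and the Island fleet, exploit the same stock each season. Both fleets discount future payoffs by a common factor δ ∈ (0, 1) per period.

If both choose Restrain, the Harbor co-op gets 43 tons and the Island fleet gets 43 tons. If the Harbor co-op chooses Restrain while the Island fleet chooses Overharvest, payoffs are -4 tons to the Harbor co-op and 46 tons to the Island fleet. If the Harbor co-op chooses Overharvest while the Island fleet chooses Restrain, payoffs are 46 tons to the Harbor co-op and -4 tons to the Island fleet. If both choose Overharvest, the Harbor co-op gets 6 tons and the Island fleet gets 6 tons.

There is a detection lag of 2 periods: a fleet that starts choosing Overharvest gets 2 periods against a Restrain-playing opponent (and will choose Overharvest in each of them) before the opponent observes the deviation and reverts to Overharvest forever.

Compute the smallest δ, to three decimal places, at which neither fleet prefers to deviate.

A deviator earns 46 for 2 periods, then 6 forever; cooperating earns 43 forever. Multiplying the IC by (1−δ):
43 ≥ 46(1−δ^2) + 6δ^2, so 40·δ^2 ≥ 3 and δ^2 ≥ 3/40.
δ ≥ (3/40)^(1/2) ≈ 0.274.

0.274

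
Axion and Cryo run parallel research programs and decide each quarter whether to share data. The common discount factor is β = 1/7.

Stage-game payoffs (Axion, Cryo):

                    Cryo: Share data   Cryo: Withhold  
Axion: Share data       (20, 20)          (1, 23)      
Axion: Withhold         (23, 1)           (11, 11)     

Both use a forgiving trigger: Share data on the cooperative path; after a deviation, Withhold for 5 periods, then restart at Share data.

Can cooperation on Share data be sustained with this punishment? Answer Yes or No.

Comparing payoff streams over the 6 periods until play realigns: cooperate → 20(1+β+…+β^5); deviate → 23 + 11(β+…+β^5).
Cooperation is sustained iff (20−11)(β+…+β^5) ≥ 23−20.
β+…+β^5 = 1/7·(1−(1/7)^5)/(1−1/7) = 0.1667, and (23−20)/(20−11) = 0.3333.
0.1667 < 0.3333, so cooperation is not sustainable.

No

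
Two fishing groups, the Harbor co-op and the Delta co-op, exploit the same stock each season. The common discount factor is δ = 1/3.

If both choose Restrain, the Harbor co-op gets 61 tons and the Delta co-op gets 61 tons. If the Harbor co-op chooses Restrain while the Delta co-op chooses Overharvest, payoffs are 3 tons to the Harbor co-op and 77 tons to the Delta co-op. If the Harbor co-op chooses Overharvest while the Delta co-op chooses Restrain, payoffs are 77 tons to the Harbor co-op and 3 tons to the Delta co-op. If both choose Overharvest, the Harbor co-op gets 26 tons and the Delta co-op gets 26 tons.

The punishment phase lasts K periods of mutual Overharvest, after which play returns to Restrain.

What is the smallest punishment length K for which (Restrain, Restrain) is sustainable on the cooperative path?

3

No profitable deviation requires (61−26)(δ+…+δ^K) ≥ 77−61, i.e. δ+…+δ^K ≥ 16/35 ≈ 0.4571.
With δ = 1/3, the partial sums are K=1: 0.3333, K=2: 0.4444, K=3: 0.4815.
K = 3 is the first length at which the sum reaches 0.4571.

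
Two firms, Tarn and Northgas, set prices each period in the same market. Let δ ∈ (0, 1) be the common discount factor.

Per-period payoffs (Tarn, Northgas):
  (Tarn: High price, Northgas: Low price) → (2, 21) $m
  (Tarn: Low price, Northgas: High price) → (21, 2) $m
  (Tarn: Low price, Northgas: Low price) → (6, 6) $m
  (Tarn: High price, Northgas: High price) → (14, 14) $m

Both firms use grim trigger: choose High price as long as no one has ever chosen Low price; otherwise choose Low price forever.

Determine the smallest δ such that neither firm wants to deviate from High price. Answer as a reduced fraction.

7/15

Under grim trigger the critical discount factor is (T−C)/(T−P) with T = 21, C = 14, P = 6.
δ* = (21−14)/(21−6) = 7/15.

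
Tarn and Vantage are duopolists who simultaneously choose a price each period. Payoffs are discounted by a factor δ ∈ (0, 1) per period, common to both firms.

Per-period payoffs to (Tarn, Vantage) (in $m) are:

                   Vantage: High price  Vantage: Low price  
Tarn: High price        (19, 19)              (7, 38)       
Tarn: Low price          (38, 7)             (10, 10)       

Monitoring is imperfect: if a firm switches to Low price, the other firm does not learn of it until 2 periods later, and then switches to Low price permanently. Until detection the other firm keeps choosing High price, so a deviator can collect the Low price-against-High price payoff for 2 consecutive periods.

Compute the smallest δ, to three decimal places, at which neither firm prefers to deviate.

The best deviation is to choose Low price for all 2 undetected periods, earning 38 each, then 10 forever once detected.
Deviation value: 38(1−δ^2)/(1−δ) + 10δ^2/(1−δ); cooperation value: 19/(1−δ).
IC: 19 ≥ 38(1−δ^2) + 10δ^2 = 38 − 28δ^2.
So δ^2 ≥ 19/28, giving δ ≥ (19/28)^(1/2) ≈ 0.824.

0.824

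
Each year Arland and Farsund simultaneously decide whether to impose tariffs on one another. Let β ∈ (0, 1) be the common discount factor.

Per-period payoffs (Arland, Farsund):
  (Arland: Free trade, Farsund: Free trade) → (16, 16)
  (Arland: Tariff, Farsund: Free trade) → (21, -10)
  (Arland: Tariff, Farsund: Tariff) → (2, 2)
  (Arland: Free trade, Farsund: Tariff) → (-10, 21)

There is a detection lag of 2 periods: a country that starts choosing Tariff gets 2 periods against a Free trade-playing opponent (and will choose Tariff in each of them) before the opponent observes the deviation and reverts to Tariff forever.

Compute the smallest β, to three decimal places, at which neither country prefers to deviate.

0.513

A deviator earns 21 for 2 periods, then 2 forever; cooperating earns 16 forever. Multiplying the IC by (1−β):
16 ≥ 21(1−β^2) + 2β^2, so 19·β^2 ≥ 5 and β^2 ≥ 5/19.
β ≥ (5/19)^(1/2) ≈ 0.513.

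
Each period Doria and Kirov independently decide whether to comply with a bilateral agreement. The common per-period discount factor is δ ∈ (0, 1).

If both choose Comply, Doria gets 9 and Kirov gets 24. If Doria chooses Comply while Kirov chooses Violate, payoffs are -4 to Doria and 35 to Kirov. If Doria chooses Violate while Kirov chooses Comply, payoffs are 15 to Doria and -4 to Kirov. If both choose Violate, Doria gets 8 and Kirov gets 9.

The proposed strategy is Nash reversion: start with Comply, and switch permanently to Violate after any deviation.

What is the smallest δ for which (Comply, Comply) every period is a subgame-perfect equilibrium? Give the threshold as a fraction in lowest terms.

6/7

Doria's threshold: (15−9)/(15−8) = 6/7.
Kirov's threshold: (35−24)/(35−9) = 11/26.
6/7 > 11/26, so Doria binds and δ* = 6/7.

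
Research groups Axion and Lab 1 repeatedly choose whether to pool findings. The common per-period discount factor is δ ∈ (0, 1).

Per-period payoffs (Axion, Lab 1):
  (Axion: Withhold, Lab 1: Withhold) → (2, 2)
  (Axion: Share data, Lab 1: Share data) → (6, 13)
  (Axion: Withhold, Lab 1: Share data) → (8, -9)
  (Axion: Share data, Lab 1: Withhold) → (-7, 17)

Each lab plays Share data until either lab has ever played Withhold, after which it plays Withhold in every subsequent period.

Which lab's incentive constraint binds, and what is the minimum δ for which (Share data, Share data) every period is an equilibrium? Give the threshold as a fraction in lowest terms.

Axion; δ ≥ 1/3

Axion: cooperation gives 6 each period; deviation gives 8 once then 2 forever.
  6/(1−δ) ≥ 8 + 2δ/(1−δ) ⇒ δ ≥ 2/6 = 1/3.
Lab 1: cooperation gives 13 each period; deviation gives 17 once then 2 forever.
  δ ≥ 4/15.
Both must hold, so the binding constraint is Axion's: δ ≥ 1/3.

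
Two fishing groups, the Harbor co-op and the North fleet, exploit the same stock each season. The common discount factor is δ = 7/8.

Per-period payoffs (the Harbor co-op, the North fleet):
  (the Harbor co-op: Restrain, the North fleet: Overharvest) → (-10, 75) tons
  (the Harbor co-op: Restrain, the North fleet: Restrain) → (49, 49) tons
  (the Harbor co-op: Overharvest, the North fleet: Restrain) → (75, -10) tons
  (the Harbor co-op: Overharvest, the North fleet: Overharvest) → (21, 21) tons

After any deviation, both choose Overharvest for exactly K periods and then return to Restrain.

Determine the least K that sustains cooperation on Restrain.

2

IC: δ(1−δ^K)/(1−δ) ≥ (75−49)/(49−21) = 13/14.
With δ = 7/8: need 1 − δ^K ≥ 13/14·(1−7/8)/(7/8), i.e. δ^K ≤ 0.8673.
Since (7/8)^1 = 0.8750 and (7/8)^2 = 0.7656, the smallest such K is 2.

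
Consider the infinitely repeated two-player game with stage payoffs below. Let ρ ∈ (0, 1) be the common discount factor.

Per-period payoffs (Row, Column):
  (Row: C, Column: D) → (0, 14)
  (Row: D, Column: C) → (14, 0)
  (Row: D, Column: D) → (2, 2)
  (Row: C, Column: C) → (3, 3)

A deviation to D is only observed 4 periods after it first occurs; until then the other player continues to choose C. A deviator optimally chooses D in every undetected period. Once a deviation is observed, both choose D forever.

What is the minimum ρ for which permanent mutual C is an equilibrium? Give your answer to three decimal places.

Deviating for the 4 undetected periods gains 14−3 = 11 per period over cooperation, then loses 3−2 = 1 per period forever once punishment starts.
Gain: 11(1 + ρ + … + ρ^3); loss: 1·ρ^4/(1−ρ).
No profitable deviation ⇔ 11(1−ρ^4) ≤ 1·ρ^4, i.e. ρ^4 ≥ 11/(11+1) = 11/12.
Hence ρ ≥ (11/12)^(1/4) ≈ 0.978.

0.978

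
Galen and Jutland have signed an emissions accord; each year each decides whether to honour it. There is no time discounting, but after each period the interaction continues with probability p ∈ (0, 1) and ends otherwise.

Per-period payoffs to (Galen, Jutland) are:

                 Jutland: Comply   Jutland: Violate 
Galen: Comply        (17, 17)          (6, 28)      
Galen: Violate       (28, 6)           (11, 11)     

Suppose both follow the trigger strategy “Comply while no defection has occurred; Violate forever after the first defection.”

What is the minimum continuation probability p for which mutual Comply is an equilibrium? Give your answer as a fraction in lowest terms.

11/17

Expected cooperation value is 17 + p·17 + p²·17 + … = 17/(1−p); deviation gives 28 + p·11/(1−p).
17 ≥ 28(1−p) + 11p ⇒ 17p ≥ 11 ⇒ p ≥ 11/17.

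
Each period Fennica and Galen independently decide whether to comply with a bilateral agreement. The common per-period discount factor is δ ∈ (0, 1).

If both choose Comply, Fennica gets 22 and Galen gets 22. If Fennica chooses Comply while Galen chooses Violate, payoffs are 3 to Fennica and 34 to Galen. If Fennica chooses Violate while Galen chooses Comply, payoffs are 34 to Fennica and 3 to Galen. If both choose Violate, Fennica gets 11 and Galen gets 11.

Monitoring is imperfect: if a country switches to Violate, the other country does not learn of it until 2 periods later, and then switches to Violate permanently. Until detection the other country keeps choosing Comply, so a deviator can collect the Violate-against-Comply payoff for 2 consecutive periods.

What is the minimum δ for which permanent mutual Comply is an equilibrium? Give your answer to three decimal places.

The best deviation is to choose Violate for all 2 undetected periods, earning 34 each, then 11 forever once detected.
Deviation value: 34(1−δ^2)/(1−δ) + 11δ^2/(1−δ); cooperation value: 22/(1−δ).
IC: 22 ≥ 34(1−δ^2) + 11δ^2 = 34 − 23δ^2.
So δ^2 ≥ 12/23, giving δ ≥ (12/23)^(1/2) ≈ 0.722.

0.722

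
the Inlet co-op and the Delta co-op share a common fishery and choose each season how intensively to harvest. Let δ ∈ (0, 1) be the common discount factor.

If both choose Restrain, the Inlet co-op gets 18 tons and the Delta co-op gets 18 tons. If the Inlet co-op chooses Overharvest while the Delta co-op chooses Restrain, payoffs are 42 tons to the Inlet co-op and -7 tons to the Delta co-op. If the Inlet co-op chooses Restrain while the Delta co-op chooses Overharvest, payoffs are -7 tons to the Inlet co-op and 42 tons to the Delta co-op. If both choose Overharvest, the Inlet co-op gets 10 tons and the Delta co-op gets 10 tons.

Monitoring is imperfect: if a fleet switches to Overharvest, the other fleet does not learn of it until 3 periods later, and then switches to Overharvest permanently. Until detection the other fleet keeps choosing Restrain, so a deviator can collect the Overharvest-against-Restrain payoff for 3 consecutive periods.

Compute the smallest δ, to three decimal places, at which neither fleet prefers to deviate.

0.909

A deviator earns 42 for 3 periods, then 10 forever; cooperating earns 18 forever. Multiplying the IC by (1−δ):
18 ≥ 42(1−δ^3) + 10δ^3, so 32·δ^3 ≥ 24 and δ^3 ≥ 3/4.
δ ≥ (3/4)^(1/3) ≈ 0.909.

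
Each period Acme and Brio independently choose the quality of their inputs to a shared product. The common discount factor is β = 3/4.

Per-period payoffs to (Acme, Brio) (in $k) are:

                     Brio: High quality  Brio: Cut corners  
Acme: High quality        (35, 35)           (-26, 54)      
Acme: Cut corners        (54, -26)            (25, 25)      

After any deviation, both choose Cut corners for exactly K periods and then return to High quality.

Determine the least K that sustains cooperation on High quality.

IC: β(1−β^K)/(1−β) ≥ (54−35)/(35−25) = 19/10.
With β = 3/4: need 1 − β^K ≥ 19/10·(1−3/4)/(3/4), i.e. β^K ≤ 0.3667.
Since (3/4)^3 = 0.4219 and (3/4)^4 = 0.3164, the smallest such K is 4.

4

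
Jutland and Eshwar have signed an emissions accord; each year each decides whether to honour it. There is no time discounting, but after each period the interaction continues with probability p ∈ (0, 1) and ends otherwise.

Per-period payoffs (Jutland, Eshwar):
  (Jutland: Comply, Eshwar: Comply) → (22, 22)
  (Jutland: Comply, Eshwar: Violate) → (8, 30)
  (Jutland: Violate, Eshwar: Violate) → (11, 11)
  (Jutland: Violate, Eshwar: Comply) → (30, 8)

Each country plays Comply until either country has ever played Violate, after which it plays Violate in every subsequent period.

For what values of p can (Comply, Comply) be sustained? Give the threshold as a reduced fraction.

8/19

With no time discounting, the continuation probability p plays the role of the discount factor.
Grim-trigger IC: 22/(1−p) ≥ 30 + 11p/(1−p) ⇒ p ≥ (30−22)/(30−11) = 8/19.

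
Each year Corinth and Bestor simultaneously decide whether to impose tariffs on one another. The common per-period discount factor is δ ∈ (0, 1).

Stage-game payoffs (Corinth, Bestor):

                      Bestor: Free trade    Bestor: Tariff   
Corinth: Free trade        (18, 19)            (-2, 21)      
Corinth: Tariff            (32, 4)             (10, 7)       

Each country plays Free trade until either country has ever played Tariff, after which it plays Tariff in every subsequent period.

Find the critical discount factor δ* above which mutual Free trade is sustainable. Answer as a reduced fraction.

7/11

Corinth's threshold: (32−18)/(32−10) = 7/11.
Bestor's threshold: (21−19)/(21−7) = 1/7.
7/11 > 1/7, so Corinth binds and δ* = 7/11.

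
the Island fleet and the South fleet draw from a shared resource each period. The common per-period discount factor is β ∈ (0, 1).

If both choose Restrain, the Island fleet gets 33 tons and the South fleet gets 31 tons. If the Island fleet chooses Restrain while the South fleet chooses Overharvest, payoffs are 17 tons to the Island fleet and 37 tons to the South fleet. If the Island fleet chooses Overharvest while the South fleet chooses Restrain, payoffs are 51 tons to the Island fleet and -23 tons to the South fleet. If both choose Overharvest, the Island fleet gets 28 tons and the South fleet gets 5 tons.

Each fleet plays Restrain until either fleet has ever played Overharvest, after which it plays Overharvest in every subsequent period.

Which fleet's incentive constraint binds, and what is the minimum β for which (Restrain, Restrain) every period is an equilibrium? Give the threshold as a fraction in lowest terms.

the Island fleet's threshold: (51−33)/(51−28) = 18/23.
the South fleet's threshold: (37−31)/(37−5) = 3/16.
18/23 > 3/16, so the Island fleet binds and β* = 18/23.

the Island fleet; β ≥ 18/23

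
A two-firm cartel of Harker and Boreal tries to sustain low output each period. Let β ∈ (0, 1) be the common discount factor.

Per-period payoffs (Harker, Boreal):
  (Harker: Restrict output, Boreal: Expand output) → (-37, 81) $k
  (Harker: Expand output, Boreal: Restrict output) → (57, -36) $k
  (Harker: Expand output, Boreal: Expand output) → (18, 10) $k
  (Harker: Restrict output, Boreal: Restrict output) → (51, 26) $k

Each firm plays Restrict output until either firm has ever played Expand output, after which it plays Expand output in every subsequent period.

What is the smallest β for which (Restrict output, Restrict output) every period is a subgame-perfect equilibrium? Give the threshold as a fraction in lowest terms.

For Harker: deviation gain 57−51 = 6, per-period punishment loss 51−18 = 33. IC gives β ≥ 6/39 = 2/13.
For Boreal: gain 55, loss 16 per period, so β ≥ 55/71.
The tighter constraint is Boreal's, so cooperation needs β ≥ 55/71.

55/71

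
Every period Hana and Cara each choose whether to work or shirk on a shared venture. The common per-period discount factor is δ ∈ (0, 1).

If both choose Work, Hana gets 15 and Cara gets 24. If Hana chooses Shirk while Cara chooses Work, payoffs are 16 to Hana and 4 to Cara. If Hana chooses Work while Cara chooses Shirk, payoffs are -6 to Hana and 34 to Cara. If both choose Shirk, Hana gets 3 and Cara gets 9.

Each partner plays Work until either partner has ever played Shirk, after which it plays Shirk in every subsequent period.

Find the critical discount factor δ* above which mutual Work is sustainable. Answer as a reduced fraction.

Hana's threshold: (16−15)/(16−3) = 1/13.
Cara's threshold: (34−24)/(34−9) = 2/5.
1/13 < 2/5, so Cara binds and δ* = 2/5.

2/5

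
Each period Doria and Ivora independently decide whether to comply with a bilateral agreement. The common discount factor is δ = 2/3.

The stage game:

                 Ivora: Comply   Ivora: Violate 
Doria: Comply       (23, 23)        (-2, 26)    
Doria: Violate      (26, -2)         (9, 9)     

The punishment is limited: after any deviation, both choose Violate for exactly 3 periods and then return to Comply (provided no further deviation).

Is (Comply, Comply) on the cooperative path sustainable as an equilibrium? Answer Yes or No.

Comparing payoff streams over the 4 periods until play realigns: cooperate → 23(1+δ+…+δ^3); deviate → 26 + 9(δ+…+δ^3).
Cooperation is sustained iff (23−9)(δ+…+δ^3) ≥ 26−23.
δ+…+δ^3 = 2/3·(1−(2/3)^3)/(1−2/3) = 1.4074, and (26−23)/(23−9) = 0.2143.
1.4074 ≥ 0.2143, so cooperation is sustainable.

Yes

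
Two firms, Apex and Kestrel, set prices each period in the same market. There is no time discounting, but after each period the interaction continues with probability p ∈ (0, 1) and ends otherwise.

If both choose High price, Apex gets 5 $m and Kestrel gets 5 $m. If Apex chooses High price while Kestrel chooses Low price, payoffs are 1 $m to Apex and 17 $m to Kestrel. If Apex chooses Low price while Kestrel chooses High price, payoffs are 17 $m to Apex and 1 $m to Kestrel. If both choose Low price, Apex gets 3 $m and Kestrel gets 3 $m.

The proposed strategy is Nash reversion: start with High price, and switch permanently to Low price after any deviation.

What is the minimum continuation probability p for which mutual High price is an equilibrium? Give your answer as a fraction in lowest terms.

6/7

Expected cooperation value is 5 + p·5 + p²·5 + … = 5/(1−p); deviation gives 17 + p·3/(1−p).
5 ≥ 17(1−p) + 3p ⇒ 14p ≥ 12 ⇒ p ≥ 12/14 = 6/7.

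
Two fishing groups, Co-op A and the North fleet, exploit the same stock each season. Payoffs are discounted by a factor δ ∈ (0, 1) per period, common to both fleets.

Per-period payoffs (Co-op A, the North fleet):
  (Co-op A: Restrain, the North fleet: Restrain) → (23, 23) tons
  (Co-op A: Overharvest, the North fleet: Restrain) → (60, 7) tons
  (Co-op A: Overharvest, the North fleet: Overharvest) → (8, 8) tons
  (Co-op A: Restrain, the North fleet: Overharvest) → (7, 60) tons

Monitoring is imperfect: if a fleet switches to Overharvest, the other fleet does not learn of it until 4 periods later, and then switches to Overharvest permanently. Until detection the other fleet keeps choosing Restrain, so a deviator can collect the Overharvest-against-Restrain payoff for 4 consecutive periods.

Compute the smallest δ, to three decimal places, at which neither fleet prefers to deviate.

A deviator earns 60 for 4 periods, then 8 forever; cooperating earns 23 forever. Multiplying the IC by (1−δ):
23 ≥ 60(1−δ^4) + 8δ^4, so 52·δ^4 ≥ 37 and δ^4 ≥ 37/52.
δ ≥ (37/52)^(1/4) ≈ 0.918.

0.918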